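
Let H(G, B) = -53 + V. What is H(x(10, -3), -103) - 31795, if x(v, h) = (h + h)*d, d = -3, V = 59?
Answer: -31789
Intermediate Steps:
x(v, h) = -6*h (x(v, h) = (h + h)*(-3) = (2*h)*(-3) = -6*h)
H(G, B) = 6 (H(G, B) = -53 + 59 = 6)
H(x(10, -3), -103) - 31795 = 6 - 31795 = -31789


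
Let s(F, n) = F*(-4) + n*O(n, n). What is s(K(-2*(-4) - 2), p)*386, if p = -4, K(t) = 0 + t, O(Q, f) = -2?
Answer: -6176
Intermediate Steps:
K(t) = t
s(F, n) = -4*F - 2*n (s(F, n) = F*(-4) + n*(-2) = -4*F - 2*n)
s(K(-2*(-4) - 2), p)*386 = (-4*(-2*(-4) - 2) - 2*(-4))*386 = (-4*(8 - 2) + 8)*386 = (-4*6 + 8)*386 = (-24 + 8)*386 = -16*386 = -6176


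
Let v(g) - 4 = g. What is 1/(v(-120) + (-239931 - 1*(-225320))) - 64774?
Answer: -953926699/14727 ≈ -64774.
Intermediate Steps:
v(g) = 4 + g
1/(v(-120) + (-239931 - 1*(-225320))) - 64774 = 1/((4 - 120) + (-239931 - 1*(-225320))) - 64774 = 1/(-116 + (-239931 + 225320)) - 64774 = 1/(-116 - 14611) - 64774 = 1/(-14727) - 64774 = -1/14727 - 64774 = -953926699/14727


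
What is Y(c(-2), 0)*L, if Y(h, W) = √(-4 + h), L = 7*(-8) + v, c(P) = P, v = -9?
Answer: -65*I*√6 ≈ -159.22*I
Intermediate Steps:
L = -65 (L = 7*(-8) - 9 = -56 - 9 = -65)
Y(c(-2), 0)*L = √(-4 - 2)*(-65) = √(-6)*(-65) = (I*√6)*(-65) = -65*I*√6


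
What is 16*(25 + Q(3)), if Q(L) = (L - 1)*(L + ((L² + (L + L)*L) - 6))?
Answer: 1168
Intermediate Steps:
Q(L) = (-1 + L)*(-6 + L + 3*L²) (Q(L) = (-1 + L)*(L + ((L² + (2*L)*L) - 6)) = (-1 + L)*(L + ((L² + 2*L²) - 6)) = (-1 + L)*(L + (3*L² - 6)) = (-1 + L)*(L + (-6 + 3*L²)) = (-1 + L)*(-6 + L + 3*L²))
16*(25 + Q(3)) = 16*(25 + (6 - 7*3 - 2*3² + 3*3³)) = 16*(25 + (6 - 21 - 2*9 + 3*27)) = 16*(25 + (6 - 21 - 18 + 81)) = 16*(25 + 48) = 16*73 = 1168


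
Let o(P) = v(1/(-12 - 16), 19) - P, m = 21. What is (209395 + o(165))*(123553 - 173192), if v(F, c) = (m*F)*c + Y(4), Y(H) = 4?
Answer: -41541836681/4 ≈ -1.0385e+10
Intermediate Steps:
v(F, c) = 4 + 21*F*c (v(F, c) = (21*F)*c + 4 = 21*F*c + 4 = 4 + 21*F*c)
o(P) = -41/4 - P (o(P) = (4 + 21*19/(-12 - 16)) - P = (4 + 21*19/(-28)) - P = (4 + 21*(-1/28)*19) - P = (4 - 57/4) - P = -41/4 - P)
(209395 + o(165))*(123553 - 173192) = (209395 + (-41/4 - 1*165))*(123553 - 173192) = (209395 + (-41/4 - 165))*(-49639) = (209395 - 701/4)*(-49639) = (836879/4)*(-49639) = -41541836681/4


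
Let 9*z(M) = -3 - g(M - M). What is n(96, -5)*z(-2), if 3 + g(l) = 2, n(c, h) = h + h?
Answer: 20/9 ≈ 2.2222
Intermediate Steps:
n(c, h) = 2*h
g(l) = -1 (g(l) = -3 + 2 = -1)
z(M) = -2/9 (z(M) = (-3 - 1*(-1))/9 = (-3 + 1)/9 = (⅑)*(-2) = -2/9)
n(96, -5)*z(-2) = (2*(-5))*(-2/9) = -10*(-2/9) = 20/9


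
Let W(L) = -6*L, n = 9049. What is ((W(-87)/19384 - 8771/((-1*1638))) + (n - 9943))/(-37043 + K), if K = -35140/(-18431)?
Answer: 2653172047553/110594600614836 ≈ 0.023990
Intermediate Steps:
K = 5020/2633 (K = -35140*(-1/18431) = 5020/2633 ≈ 1.9066)
((W(-87)/19384 - 8771/((-1*1638))) + (n - 9943))/(-37043 + K) = ((-6*(-87)/19384 - 8771/((-1*1638))) + (9049 - 9943))/(-37043 + 5020/2633) = ((522*(1/19384) - 8771/(-1638)) - 894)/(-97529199/2633) = ((261/9692 - 8771*(-1/1638)) - 894)*(-2633/97529199) = ((261/9692 + 1253/234) - 894)*(-2633/97529199) = (6102575/1133964 - 894)*(-2633/97529199) = -1007661241/1133964*(-2633/97529199) = 2653172047553/110594600614836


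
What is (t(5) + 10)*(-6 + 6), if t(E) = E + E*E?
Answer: 0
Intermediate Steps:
t(E) = E + E²
(t(5) + 10)*(-6 + 6) = (5*(1 + 5) + 10)*(-6 + 6) = (5*6 + 10)*0 = (30 + 10)*0 = 40*0 = 0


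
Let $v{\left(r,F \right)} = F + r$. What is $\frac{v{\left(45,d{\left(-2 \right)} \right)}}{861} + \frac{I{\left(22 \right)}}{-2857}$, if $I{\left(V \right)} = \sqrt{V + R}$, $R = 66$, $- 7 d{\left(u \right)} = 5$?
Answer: $\frac{310}{6027} - \frac{2 \sqrt{22}}{2857} \approx 0.048152$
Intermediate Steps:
$d{\left(u \right)} = - \frac{5}{7}$ ($d{\left(u \right)} = \left(- \frac{1}{7}\right) 5 = - \frac{5}{7}$)
$I{\left(V \right)} = \sqrt{66 + V}$ ($I{\left(V \right)} = \sqrt{V + 66} = \sqrt{66 + V}$)
$\frac{v{\left(45,d{\left(-2 \right)} \right)}}{861} + \frac{I{\left(22 \right)}}{-2857} = \frac{- \frac{5}{7} + 45}{861} + \frac{\sqrt{66 + 22}}{-2857} = \frac{310}{7} \cdot \frac{1}{861} + \sqrt{88} \left(- \frac{1}{2857}\right) = \frac{310}{6027} + 2 \sqrt{22} \left(- \frac{1}{2857}\right) = \frac{310}{6027} - \frac{2 \sqrt{22}}{2857}$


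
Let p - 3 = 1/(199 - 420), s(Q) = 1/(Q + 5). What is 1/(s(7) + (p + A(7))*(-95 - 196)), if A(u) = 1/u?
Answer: -18564/16952113 ≈ -0.0010951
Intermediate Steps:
s(Q) = 1/(5 + Q)
p = 662/221 (p = 3 + 1/(199 - 420) = 3 + 1/(-221) = 3 - 1/221 = 662/221 ≈ 2.9955)
1/(s(7) + (p + A(7))*(-95 - 196)) = 1/(1/(5 + 7) + (662/221 + 1/7)*(-95 - 196)) = 1/(1/12 + (662/221 + ⅐)*(-291)) = 1/(1/12 + (4855/1547)*(-291)) = 1/(1/12 - 1412805/1547) = 1/(-16952113/18564) = -18564/16952113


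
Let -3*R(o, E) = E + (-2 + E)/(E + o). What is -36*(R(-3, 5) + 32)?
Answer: -1074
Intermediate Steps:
R(o, E) = -E/3 - (-2 + E)/(3*(E + o)) (R(o, E) = -(E + (-2 + E)/(E + o))/3 = -E/3 - (-2 + E)/(3*(E + o)))
-36*(R(-3, 5) + 32) = -36*((2 - 1*5 - 1*5² - 1*5*(-3))/(3*(5 - 3)) + 32) = -36*((⅓)*(2 - 5 - 1*25 + 15)/2 + 32) = -36*((⅓)*(½)*(2 - 5 - 25 + 15) + 32) = -36*((⅓)*(½)*(-13) + 32) = -36*(-13/6 + 32) = -36*179/6 = -1074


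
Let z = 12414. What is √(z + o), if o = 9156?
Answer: √21570 ≈ 146.87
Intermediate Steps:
√(z + o) = √(12414 + 9156) = √21570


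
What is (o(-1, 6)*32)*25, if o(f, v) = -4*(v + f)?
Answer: -16000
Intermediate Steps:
o(f, v) = -4*f - 4*v (o(f, v) = -4*(f + v) = -4*f - 4*v)
(o(-1, 6)*32)*25 = ((-4*(-1) - 4*6)*32)*25 = ((4 - 24)*32)*25 = -20*32*25 = -640*25 = -16000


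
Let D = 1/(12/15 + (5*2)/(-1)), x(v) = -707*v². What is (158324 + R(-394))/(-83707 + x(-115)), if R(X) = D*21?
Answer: -7282799/433953972 ≈ -0.016782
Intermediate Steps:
D = -5/46 (D = 1/(12*(1/15) + 10*(-1)) = 1/(⅘ - 10) = 1/(-46/5) = -5/46 ≈ -0.10870)
R(X) = -105/46 (R(X) = -5/46*21 = -105/46)
(158324 + R(-394))/(-83707 + x(-115)) = (158324 - 105/46)/(-83707 - 707*(-115)²) = 7282799/(46*(-83707 - 707*13225)) = 7282799/(46*(-83707 - 9350075)) = (7282799/46)/(-9433782) = (7282799/46)*(-1/9433782) = -7282799/433953972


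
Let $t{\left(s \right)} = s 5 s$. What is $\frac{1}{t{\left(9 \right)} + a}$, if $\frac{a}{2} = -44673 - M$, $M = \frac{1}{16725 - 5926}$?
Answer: $- \frac{10799}{960473861} \approx -1.1243 \cdot 10^{-5}$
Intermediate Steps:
$t{\left(s \right)} = 5 s^{2}$ ($t{\left(s \right)} = 5 s s = 5 s^{2}$)
$M = \frac{1}{10799} \approx 9.2601 \cdot 10^{-5}$
$a = - \frac{964847456}{10799}$ ($a = 2 \left(-44673 - \frac{1}{10799}\right) = 2 \left(- \frac{482423728}{10799}\right) = - \frac{964847456}{10799} \approx -89346.0$)
$\frac{1}{t{\left(9 \right)} + a} = \frac{1}{5 \cdot 9^{2} - \frac{964847456}{10799}} = \frac{1}{5 \cdot 81 - \frac{964847456}{10799}} = \frac{1}{405 - \frac{964847456}{10799}} = \frac{1}{- \frac{960473861}{10799}} = - \frac{10799}{960473861}$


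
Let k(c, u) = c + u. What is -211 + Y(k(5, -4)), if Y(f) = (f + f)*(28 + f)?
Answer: -153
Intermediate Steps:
Y(f) = 2*f*(28 + f) (Y(f) = (2*f)*(28 + f) = 2*f*(28 + f))
-211 + Y(k(5, -4)) = -211 + 2*(5 - 4)*(28 + (5 - 4)) = -211 + 2*1*(28 + 1) = -211 + 2*1*29 = -211 + 58 = -153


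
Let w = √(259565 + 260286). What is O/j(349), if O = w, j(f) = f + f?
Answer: √519851/698 ≈ 1.0330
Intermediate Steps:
j(f) = 2*f
w = √519851 ≈ 721.01
O = √519851 ≈ 721.01
O/j(349) = √519851/((2*349)) = √519851/698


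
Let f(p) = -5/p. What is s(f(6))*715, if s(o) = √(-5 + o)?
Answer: 715*I*√210/6 ≈ 1726.9*I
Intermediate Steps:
s(f(6))*715 = √(-5 - 5/6)*715 = √(-5 - 5*⅙)*715 = √(-5 - ⅚)*715 = √(-35/6)*715 = (I*√210/6)*715 = 715*I*√210/6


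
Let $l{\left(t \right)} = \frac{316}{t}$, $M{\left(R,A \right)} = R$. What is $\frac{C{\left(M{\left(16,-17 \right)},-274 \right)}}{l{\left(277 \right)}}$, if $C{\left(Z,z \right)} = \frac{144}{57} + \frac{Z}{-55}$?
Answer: $\frac{161768}{82555} \approx 1.9595$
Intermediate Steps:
$C{\left(Z,z \right)} = \frac{48}{19} - \frac{Z}{55}$ ($C{\left(Z,z \right)} = 144 \cdot \frac{1}{57} + Z \left(- \frac{1}{55}\right) = \frac{48}{19} - \frac{Z}{55}$)
$\frac{C{\left(M{\left(16,-17 \right)},-274 \right)}}{l{\left(277 \right)}} = \frac{\frac{48}{19} - \frac{16}{55}}{316 \cdot \frac{1}{277}} = \frac{2336}{1045 \cdot \frac{316}{277}} = \frac{2336}{1045} \cdot \frac{277}{316} = \frac{161768}{82555}$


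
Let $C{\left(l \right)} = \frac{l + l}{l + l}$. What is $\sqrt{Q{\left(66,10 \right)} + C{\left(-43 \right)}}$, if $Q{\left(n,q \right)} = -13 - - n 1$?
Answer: $3 \sqrt{6} \approx 7.3485$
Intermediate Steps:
$Q{\left(n,q \right)} = -13 + n$ ($Q{\left(n,q \right)} = -13 - - n = -13 + n$)
$C{\left(l \right)} = 1$ ($C{\left(l \right)} = \frac{2 l}{2 l} = 2 l \frac{1}{2 l} = 1$)
$\sqrt{Q{\left(66,10 \right)} + C{\left(-43 \right)}} = \sqrt{\left(-13 + 66\right) + 1} = \sqrt{53 + 1} = \sqrt{54} = 3 \sqrt{6}$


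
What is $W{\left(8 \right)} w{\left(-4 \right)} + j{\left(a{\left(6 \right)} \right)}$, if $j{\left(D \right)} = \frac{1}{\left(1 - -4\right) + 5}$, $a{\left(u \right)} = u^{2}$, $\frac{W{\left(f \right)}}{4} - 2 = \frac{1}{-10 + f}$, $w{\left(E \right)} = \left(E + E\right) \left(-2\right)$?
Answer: $\frac{961}{10} \approx 96.1$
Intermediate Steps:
$w{\left(E \right)} = - 4 E$ ($w{\left(E \right)} = 2 E \left(-2\right) = - 4 E$)
$W{\left(f \right)} = 8 + \frac{4}{-10 + f}$
$j{\left(D \right)} = \frac{1}{10}$ ($j{\left(D \right)} = \frac{1}{\left(1 + 4\right) + 5} = \frac{1}{5 + 5} = \frac{1}{10}$)
$W{\left(8 \right)} w{\left(-4 \right)} + j{\left(a{\left(6 \right)} \right)} = \frac{4 \left(-19 + 2 \cdot 8\right)}{-10 + 8} \left(\left(-4\right) \left(-4\right)\right) + \frac{1}{10} = \frac{4 \left(-19 + 16\right)}{-2} \cdot 16 + \frac{1}{10} = 4 \left(- \frac{1}{2}\right) \left(-3\right) 16 + \frac{1}{10} = 6 \cdot 16 + \frac{1}{10} = 96 + \frac{1}{10} = \frac{961}{10}$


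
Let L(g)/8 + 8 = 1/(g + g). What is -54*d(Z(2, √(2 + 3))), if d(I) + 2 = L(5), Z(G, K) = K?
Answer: 17604/5 ≈ 3520.8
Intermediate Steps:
L(g) = -64 + 4/g (L(g) = -64 + 8/(g + g) = -64 + 8/((2*g)) = -64 + 8*(1/(2*g)) = -64 + 4/g)
d(I) = -326/5 (d(I) = -2 + (-64 + 4/5) = -2 + (-64 + 4*(⅕)) = -2 + (-64 + ⅘) = -2 - 316/5 = -326/5)
-54*d(Z(2, √(2 + 3))) = -54*(-326/5) = 17604/5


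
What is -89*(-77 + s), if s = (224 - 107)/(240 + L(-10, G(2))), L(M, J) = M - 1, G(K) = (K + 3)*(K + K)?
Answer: 1558924/229 ≈ 6807.5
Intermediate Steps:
G(K) = 2*K*(3 + K) (G(K) = (3 + K)*(2*K) = 2*K*(3 + K))
L(M, J) = -1 + M
s = 117/229 (s = (224 - 107)/(240 + (-1 - 10)) = 117/(240 - 11) = 117/229 ≈ 0.51092)
-89*(-77 + s) = -89*(-77 + 117/229) = -89*(-17516/229) = 1558924/229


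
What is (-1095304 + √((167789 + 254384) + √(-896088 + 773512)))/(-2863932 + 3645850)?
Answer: -547652/390959 + √(422173 + 4*I*√7661)/781918 ≈ -1.4 + 3.4456e-7*I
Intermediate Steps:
(-1095304 + √((167789 + 254384) + √(-896088 + 773512)))/(-2863932 + 3645850) = (-1095304 + √(422173 + √(-122576)))/781918 = (-1095304 + √(422173 + 4*I*√7661))*(1/781918) = -547652/390959 + √(422173 + 4*I*√7661)/781918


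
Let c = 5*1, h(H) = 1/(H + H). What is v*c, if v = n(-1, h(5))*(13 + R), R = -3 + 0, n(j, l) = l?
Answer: 5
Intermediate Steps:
h(H) = 1/(2*H)
R = -3
v = 1 (v = ((1/2)/5)*(13 - 3) = ((1/2)*(1/5))*10 = (1/10)*10 = 1)
c = 5
v*c = 1*5 = 5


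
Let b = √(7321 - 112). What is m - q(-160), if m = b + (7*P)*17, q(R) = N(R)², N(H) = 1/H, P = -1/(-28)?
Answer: 108799/25600 + 9*√89 ≈ 89.156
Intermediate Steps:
P = 1/28 (P = -1*(-1/28) = 1/28 ≈ 0.035714)
N(H) = 1/H
b = 9*√89 (b = √7209 = 9*√89 ≈ 84.906)
q(R) = R⁻² (q(R) = (1/R)² = R⁻²)
m = 17/4 + 9*√89 (m = 9*√89 + (7*(1/28))*17 = 9*√89 + (¼)*17 = 9*√89 + 17/4 = 17/4 + 9*√89 ≈ 89.156)
m - q(-160) = (17/4 + 9*√89) - 1/(-160)² = (17/4 + 9*√89) - 1*1/25600 = (17/4 + 9*√89) - 1/25600 = 108799/25600 + 9*√89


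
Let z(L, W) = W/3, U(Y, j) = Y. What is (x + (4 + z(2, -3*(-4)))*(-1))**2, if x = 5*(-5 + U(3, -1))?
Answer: 324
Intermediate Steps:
z(L, W) = W/3 (z(L, W) = W*(1/3) = W/3)
x = -10 (x = 5*(-5 + 3) = 5*(-2) = -10)
(x + (4 + z(2, -3*(-4)))*(-1))**2 = (-10 + (4 + (-3*(-4))/3)*(-1))**2 = (-10 + (4 + (1/3)*12)*(-1))**2 = (-10 + (4 + 4)*(-1))**2 = (-10 + 8*(-1))**2 = (-10 - 8)**2 = (-18)**2 = 324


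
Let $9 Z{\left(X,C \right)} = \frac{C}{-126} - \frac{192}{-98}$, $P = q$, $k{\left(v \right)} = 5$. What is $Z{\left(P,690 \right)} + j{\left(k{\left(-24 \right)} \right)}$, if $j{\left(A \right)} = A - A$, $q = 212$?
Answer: $- \frac{517}{1323} \approx -0.39078$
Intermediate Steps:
$j{\left(A \right)} = 0$
$P = 212$
$Z{\left(X,C \right)} = \frac{32}{147} - \frac{C}{1134}$ ($Z{\left(X,C \right)} = \frac{\frac{C}{-126} - \frac{192}{-98}}{9} = \frac{C \left(- \frac{1}{126}\right) - - \frac{96}{49}}{9} = \frac{- \frac{C}{126} + \frac{96}{49}}{9} = \frac{\frac{96}{49} - \frac{C}{126}}{9} = \frac{32}{147} - \frac{C}{1134}$)
$Z{\left(P,690 \right)} + j{\left(k{\left(-24 \right)} \right)} = \left(\frac{32}{147} - \frac{115}{189}\right) + 0 = - \frac{517}{1323} + 0 = - \frac{517}{1323}$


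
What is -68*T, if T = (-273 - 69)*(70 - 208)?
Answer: -3209328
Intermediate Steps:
T = 47196 (T = -342*(-138) = 47196)
-68*T = -68*47196 = -3209328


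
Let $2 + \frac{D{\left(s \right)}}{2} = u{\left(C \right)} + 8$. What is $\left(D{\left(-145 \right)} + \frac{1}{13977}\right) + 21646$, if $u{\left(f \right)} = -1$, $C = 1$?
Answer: $\frac{302685913}{13977} \approx 21656.0$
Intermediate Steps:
$D{\left(s \right)} = 10$ ($D{\left(s \right)} = -4 + 2 \left(-1 + 8\right) = -4 + 2 \cdot 7 = -4 + 14 = 10$)
$\left(D{\left(-145 \right)} + \frac{1}{13977}\right) + 21646 = \left(10 + \frac{1}{13977}\right) + 21646 = \frac{139771}{13977} + 21646 = \frac{302685913}{13977}$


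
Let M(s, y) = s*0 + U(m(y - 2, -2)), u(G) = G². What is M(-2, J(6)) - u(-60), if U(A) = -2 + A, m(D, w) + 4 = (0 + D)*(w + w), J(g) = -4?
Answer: -3582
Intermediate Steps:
m(D, w) = -4 + 2*D*w (m(D, w) = -4 + (0 + D)*(w + w) = -4 + D*(2*w) = -4 + 2*D*w)
M(s, y) = 2 - 4*y (M(s, y) = s*0 + (-2 + (-4 + 2*(y - 2)*(-2))) = 0 + (-2 + (-4 + 2*(-2 + y)*(-2))) = 0 + (-2 + (-4 + (8 - 4*y))) = 0 + (-2 + (4 - 4*y)) = 0 + (2 - 4*y) = 2 - 4*y)
M(-2, J(6)) - u(-60) = (2 - 4*(-4)) - 1*(-60)² = (2 + 16) - 1*3600 = 18 - 3600 = -3582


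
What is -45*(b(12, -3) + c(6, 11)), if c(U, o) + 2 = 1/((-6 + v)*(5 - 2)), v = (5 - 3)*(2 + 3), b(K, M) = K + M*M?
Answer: -3435/4 ≈ -858.75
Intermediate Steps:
b(K, M) = K + M²
v = 10 (v = 2*5 = 10)
c(U, o) = -23/12 (c(U, o) = -2 + 1/((-6 + 10)*(5 - 2)) = -2 + 1/(4*3) = -2 + 1/12 = -23/12)
-45*(b(12, -3) + c(6, 11)) = -45*((12 + (-3)²) - 23/12) = -45*((12 + 9) - 23/12) = -45*(21 - 23/12) = -45*229/12 = -3435/4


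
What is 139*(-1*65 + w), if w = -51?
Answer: -16124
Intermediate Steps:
139*(-1*65 + w) = 139*(-1*65 - 51) = 139*(-65 - 51) = 139*(-116) = -16124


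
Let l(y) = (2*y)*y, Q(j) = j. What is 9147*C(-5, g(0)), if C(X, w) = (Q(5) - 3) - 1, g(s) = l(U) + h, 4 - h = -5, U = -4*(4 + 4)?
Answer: 9147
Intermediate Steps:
U = -32 (U = -4*8 = -32)
l(y) = 2*y**2
h = 9 (h = 4 - 1*(-5) = 4 + 5 = 9)
g(s) = 2057 (g(s) = 2*(-32)**2 + 9 = 2*1024 + 9 = 2048 + 9 = 2057)
C(X, w) = 1 (C(X, w) = (5 - 3) - 1 = 2 - 1 = 1)
9147*C(-5, g(0)) = 9147*1 = 9147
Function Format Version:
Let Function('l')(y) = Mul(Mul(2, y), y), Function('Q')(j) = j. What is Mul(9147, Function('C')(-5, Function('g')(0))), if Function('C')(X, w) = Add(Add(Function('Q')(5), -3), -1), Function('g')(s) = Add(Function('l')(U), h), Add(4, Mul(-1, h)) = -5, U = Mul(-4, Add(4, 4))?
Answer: 9147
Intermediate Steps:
U = -32 (U = Mul(-4, 8) = -32)
Function('l')(y) = Mul(2, Pow(y, 2))
h = 9 (h = Add(4, Mul(-1, -5)) = Add(4, 5) = 9)
Function('g')(s) = 2057 (Function('g')(s) = Add(Mul(2, Pow(-32, 2)), 9) = Add(Mul(2, 1024), 9) = Add(2048, 9) = 2057)
Function('C')(X, w) = 1 (Function('C')(X, w) = Add(Add(5, -3), -1) = Add(2, -1) = 1)
Mul(9147, Function('C')(-5, Function('g')(0))) = Mul(9147, 1) = 9147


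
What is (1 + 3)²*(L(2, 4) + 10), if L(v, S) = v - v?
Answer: 160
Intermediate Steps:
L(v, S) = 0
(1 + 3)²*(L(2, 4) + 10) = (1 + 3)²*(0 + 10) = 4²*10 = 16*10 = 160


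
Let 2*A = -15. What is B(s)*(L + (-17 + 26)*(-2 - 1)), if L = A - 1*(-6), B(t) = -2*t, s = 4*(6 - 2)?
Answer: 912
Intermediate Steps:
A = -15/2 (A = (1/2)*(-15) = -15/2 ≈ -7.5000)
s = 16 (s = 4*4 = 16)
L = -3/2 (L = -15/2 - 1*(-6) = -15/2 + 6 = -3/2 ≈ -1.5000)
B(s)*(L + (-17 + 26)*(-2 - 1)) = (-2*16)*(-3/2 + (-17 + 26)*(-2 - 1)) = -32*(-3/2 + 9*(-3)) = -32*(-3/2 - 27) = -32*(-57/2) = 912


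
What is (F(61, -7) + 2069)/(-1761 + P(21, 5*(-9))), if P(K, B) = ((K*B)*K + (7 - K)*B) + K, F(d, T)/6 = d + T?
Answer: -2393/20955 ≈ -0.11420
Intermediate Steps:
F(d, T) = 6*T + 6*d (F(d, T) = 6*(d + T) = 6*(T + d) = 6*T + 6*d)
P(K, B) = K + B*K² + B*(7 - K) (P(K, B) = ((B*K)*K + B*(7 - K)) + K = (B*K² + B*(7 - K)) + K = K + B*K² + B*(7 - K))
(F(61, -7) + 2069)/(-1761 + P(21, 5*(-9))) = ((6*(-7) + 6*61) + 2069)/(-1761 + (21 + 7*(5*(-9)) + (5*(-9))*21² - 1*5*(-9)*21)) = ((-42 + 366) + 2069)/(-1761 + (21 + 7*(-45) - 45*441 - 1*(-45)*21)) = (324 + 2069)/(-1761 + (21 - 315 - 19845 + 945)) = 2393/(-1761 - 19194) = 2393/(-20955) = 2393*(-1/20955) = -2393/20955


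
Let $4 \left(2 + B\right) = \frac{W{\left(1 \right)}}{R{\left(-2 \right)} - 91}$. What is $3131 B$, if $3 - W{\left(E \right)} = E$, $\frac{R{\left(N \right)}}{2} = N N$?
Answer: $- \frac{1042623}{166} \approx -6280.9$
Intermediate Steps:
$R{\left(N \right)} = 2 N^{2}$ ($R{\left(N \right)} = 2 N N = 2 N^{2}$)
$W{\left(E \right)} = 3 - E$
$B = - \frac{333}{166}$ ($B = -2 + \frac{\left(3 - 1\right) \frac{1}{2 \left(-2\right)^{2} - 91}}{4} = -2 + \frac{\left(3 - 1\right) \frac{1}{2 \cdot 4 - 91}}{4} = -2 + \frac{2 \frac{1}{8 - 91}}{4} = -2 + \frac{2 \frac{1}{-83}}{4} = -2 + \frac{2 \left(- \frac{1}{83}\right)}{4} = -2 + \frac{1}{4} \left(- \frac{2}{83}\right) = -2 - \frac{1}{166} = - \frac{333}{166} \approx -2.006$)
$3131 B = 3131 \left(- \frac{333}{166}\right) = - \frac{1042623}{166}$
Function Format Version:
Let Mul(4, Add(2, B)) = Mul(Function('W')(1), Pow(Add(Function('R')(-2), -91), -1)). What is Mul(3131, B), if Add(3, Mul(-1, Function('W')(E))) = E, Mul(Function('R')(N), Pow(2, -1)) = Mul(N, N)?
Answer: Rational(-1042623, 166) ≈ -6280.9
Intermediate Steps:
Function('R')(N) = Mul(2, Pow(N, 2)) (Function('R')(N) = Mul(2, Mul(N, N)) = Mul(2, Pow(N, 2)))
Function('W')(E) = Add(3, Mul(-1, E))
B = Rational(-333, 166) (B = Add(-2, Mul(Rational(1, 4), Mul(Add(3, Mul(-1, 1)), Pow(Add(Mul(2, Pow(-2, 2)), -91), -1)))) = Add(-2, Mul(Rational(1, 4), Mul(Add(3, -1), Pow(Add(Mul(2, 4), -91), -1)))) = Add(-2, Mul(Rational(1, 4), Mul(2, Pow(Add(8, -91), -1)))) = Add(-2, Mul(Rational(1, 4), Mul(2, Pow(-83, -1)))) = Add(-2, Mul(Rational(1, 4), Mul(2, Rational(-1, 83)))) = Add(-2, Mul(Rational(1, 4), Rational(-2, 83))) = Add(-2, Rational(-1, 166)) = Rational(-333, 166) ≈ -2.0060)
Mul(3131, B) = Mul(3131, Rational(-333, 166)) = Rational(-1042623, 166)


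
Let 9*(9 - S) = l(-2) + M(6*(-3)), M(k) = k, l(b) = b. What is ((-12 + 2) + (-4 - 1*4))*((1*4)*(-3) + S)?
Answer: 14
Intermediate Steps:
S = 101/9 (S = 9 - (-2 + 6*(-3))/9 = 9 - (-2 - 18)/9 = 9 - ⅑*(-20) = 9 + 20/9 = 101/9 ≈ 11.222)
((-12 + 2) + (-4 - 1*4))*((1*4)*(-3) + S) = ((-12 + 2) + (-4 - 1*4))*((1*4)*(-3) + 101/9) = (-10 + (-4 - 4))*(4*(-3) + 101/9) = (-10 - 8)*(-12 + 101/9) = -18*(-7/9) = 14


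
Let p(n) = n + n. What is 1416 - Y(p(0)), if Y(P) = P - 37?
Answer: 1453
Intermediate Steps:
p(n) = 2*n
Y(P) = -37 + P
1416 - Y(p(0)) = 1416 - (-37 + 2*0) = 1416 - (-37 + 0) = 1416 - 1*(-37) = 1416 + 37 = 1453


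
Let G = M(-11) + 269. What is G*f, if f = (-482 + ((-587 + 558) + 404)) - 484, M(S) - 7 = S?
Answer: -156615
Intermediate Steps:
M(S) = 7 + S
G = 265 (G = (7 - 11) + 269 = -4 + 269 = 265)
f = -591 (f = (-482 + (-29 + 404)) - 484 = (-482 + 375) - 484 = -107 - 484 = -591)
G*f = 265*(-591) = -156615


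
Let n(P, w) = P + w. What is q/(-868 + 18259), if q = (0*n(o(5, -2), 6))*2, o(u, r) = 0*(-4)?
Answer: 0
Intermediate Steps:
o(u, r) = 0
q = 0 (q = (0*(0 + 6))*2 = (0*6)*2 = 0*2 = 0)
q/(-868 + 18259) = 0/(-868 + 18259) = 0/17391 = (1/17391)*0 = 0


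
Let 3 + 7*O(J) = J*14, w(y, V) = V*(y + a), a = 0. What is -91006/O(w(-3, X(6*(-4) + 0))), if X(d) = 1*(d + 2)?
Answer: -637042/921 ≈ -691.69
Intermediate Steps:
X(d) = 2 + d (X(d) = 1*(2 + d) = 2 + d)
w(y, V) = V*y (w(y, V) = V*(y + 0) = V*y)
O(J) = -3/7 + 2*J (O(J) = -3/7 + (J*14)/7 = -3/7 + (14*J)/7 = -3/7 + 2*J)
-91006/O(w(-3, X(6*(-4) + 0))) = -91006/(-3/7 + 2*((2 + (6*(-4) + 0))*(-3))) = -91006/(-3/7 + 2*((2 + (-24 + 0))*(-3))) = -91006/(-3/7 + 2*((2 - 24)*(-3))) = -91006/(-3/7 + 2*(-22*(-3))) = -91006/(-3/7 + 2*66) = -91006/(-3/7 + 132) = -91006/921/7 = -91006*7/921 = -637042/921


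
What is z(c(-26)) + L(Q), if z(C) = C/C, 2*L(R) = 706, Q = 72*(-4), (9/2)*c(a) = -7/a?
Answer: 354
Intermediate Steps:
c(a) = -14/(9*a) (c(a) = 2*(-7/a)/9 = -14/(9*a))
Q = -288
L(R) = 353 (L(R) = (½)*706 = 353)
z(C) = 1
z(c(-26)) + L(Q) = 1 + 353 = 354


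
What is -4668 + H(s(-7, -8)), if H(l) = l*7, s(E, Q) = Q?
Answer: -4724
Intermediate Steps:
H(l) = 7*l
-4668 + H(s(-7, -8)) = -4668 + 7*(-8) = -4668 - 56 = -4724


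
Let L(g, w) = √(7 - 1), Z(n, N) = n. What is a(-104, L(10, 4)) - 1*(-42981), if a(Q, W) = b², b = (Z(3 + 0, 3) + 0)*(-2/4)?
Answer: 171933/4 ≈ 42983.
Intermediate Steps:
L(g, w) = √6
b = -3/2 (b = ((3 + 0) + 0)*(-2/4) = (3 + 0)*(-2*¼) = 3*(-½) = -3/2 ≈ -1.5000)
a(Q, W) = 9/4 (a(Q, W) = (-3/2)² = 9/4)
a(-104, L(10, 4)) - 1*(-42981) = 9/4 - 1*(-42981) = 9/4 + 42981 = 171933/4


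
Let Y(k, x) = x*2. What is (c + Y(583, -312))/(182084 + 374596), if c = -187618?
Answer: -94121/278340 ≈ -0.33815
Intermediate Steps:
Y(k, x) = 2*x
(c + Y(583, -312))/(182084 + 374596) = (-187618 + 2*(-312))/(182084 + 374596) = (-187618 - 624)/556680 = -188242*1/556680 = -94121/278340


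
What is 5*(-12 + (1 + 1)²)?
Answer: -40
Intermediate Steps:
5*(-12 + (1 + 1)²) = 5*(-12 + 2²) = 5*(-12 + 4) = 5*(-8) = -40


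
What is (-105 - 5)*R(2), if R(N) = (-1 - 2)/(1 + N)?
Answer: 110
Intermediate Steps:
R(N) = -3/(1 + N)
(-105 - 5)*R(2) = (-105 - 5)*(-3/(1 + 2)) = -(-330)/3 = -110*(-1) = 110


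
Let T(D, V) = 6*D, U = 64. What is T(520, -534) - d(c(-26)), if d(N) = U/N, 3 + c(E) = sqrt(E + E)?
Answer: 190512/61 + 128*I*sqrt(13)/61 ≈ 3123.1 + 7.5658*I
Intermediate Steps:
c(E) = -3 + sqrt(2)*sqrt(E) (c(E) = -3 + sqrt(E + E) = -3 + sqrt(2*E) = -3 + sqrt(2)*sqrt(E))
d(N) = 64/N
T(520, -534) - d(c(-26)) = 6*520 - 64/(-3 + sqrt(2)*sqrt(-26)) = 3120 - 64/(-3 + sqrt(2)*(I*sqrt(26))) = 3120 - 64/(-3 + 2*I*sqrt(13))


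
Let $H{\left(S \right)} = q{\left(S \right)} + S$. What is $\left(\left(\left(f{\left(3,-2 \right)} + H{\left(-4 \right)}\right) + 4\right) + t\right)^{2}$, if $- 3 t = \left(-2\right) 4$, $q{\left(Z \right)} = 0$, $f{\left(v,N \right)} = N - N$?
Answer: $\frac{64}{9} \approx 7.1111$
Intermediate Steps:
$f{\left(v,N \right)} = 0$
$H{\left(S \right)} = S$ ($H{\left(S \right)} = 0 + S = S$)
$t = \frac{8}{3}$ ($t = - \frac{\left(-2\right) 4}{3} = \left(- \frac{1}{3}\right) \left(-8\right) = \frac{8}{3} \approx 2.6667$)
$\left(\left(\left(f{\left(3,-2 \right)} + H{\left(-4 \right)}\right) + 4\right) + t\right)^{2} = \left(\left(\left(0 - 4\right) + 4\right) + \frac{8}{3}\right)^{2} = \left(\left(-4 + 4\right) + \frac{8}{3}\right)^{2} = \left(0 + \frac{8}{3}\right)^{2} = \left(\frac{8}{3}\right)^{2} = \frac{64}{9}$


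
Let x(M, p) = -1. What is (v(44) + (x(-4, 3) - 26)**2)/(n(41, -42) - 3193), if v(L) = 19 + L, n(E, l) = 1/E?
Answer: -4059/16364 ≈ -0.24804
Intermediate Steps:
(v(44) + (x(-4, 3) - 26)**2)/(n(41, -42) - 3193) = ((19 + 44) + (-1 - 26)**2)/(1/41 - 3193) = (63 + (-27)**2)/(1/41 - 3193) = (63 + 729)/(-130912/41) = 792*(-41/130912) = -4059/16364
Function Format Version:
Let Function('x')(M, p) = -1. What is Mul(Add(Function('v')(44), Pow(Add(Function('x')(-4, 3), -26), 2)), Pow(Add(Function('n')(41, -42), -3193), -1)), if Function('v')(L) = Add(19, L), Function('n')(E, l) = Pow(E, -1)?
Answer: Rational(-4059, 16364) ≈ -0.24804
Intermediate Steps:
Mul(Add(Function('v')(44), Pow(Add(Function('x')(-4, 3), -26), 2)), Pow(Add(Function('n')(41, -42), -3193), -1)) = Mul(Add(Add(19, 44), Pow(Add(-1, -26), 2)), Pow(Add(Pow(41, -1), -3193), -1)) = Mul(Add(63, Pow(-27, 2)), Pow(Add(Rational(1, 41), -3193), -1)) = Mul(Add(63, 729), Pow(Rational(-130912, 41), -1)) = Mul(792, Rational(-41, 130912)) = Rational(-4059, 16364)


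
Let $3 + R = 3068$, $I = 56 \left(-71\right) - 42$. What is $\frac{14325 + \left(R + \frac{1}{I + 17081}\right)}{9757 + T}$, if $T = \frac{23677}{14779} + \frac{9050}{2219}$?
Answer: $\frac{827756029098019}{464699114168190} \approx 1.7813$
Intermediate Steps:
$I = -4018$ ($I = -3976 - 42 = -4018$)
$T = \frac{186289213}{32794601}$ ($T = 23677 \cdot \frac{1}{14779} + 9050 \cdot \frac{1}{2219} = \frac{23677}{14779} + \frac{9050}{2219} = \frac{186289213}{32794601} \approx 5.6805$)
$R = 3065$ ($R = -3 + 3068 = 3065$)
$\frac{14325 + \left(R + \frac{1}{I + 17081}\right)}{9757 + T} = \frac{14325 + \left(3065 + \frac{1}{-4018 + 17081}\right)}{9757 + \frac{186289213}{32794601}} = \frac{14325 + \left(3065 + \frac{1}{13063}\right)}{\frac{320163211170}{32794601}} = \left(14325 + \left(3065 + \frac{1}{13063}\right)\right) \frac{32794601}{320163211170} = \left(14325 + \frac{40038096}{13063}\right) \frac{32794601}{320163211170} = \frac{227165571}{13063} \cdot \frac{32794601}{320163211170} = \frac{827756029098019}{464699114168190}$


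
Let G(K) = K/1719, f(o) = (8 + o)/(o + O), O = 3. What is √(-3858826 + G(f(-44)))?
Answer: 3*I*√26293423377118/7831 ≈ 1964.4*I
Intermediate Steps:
f(o) = (8 + o)/(3 + o) (f(o) = (8 + o)/(o + 3) = (8 + o)/(3 + o))
G(K) = K/1719 (G(K) = K*(1/1719) = K/1719)
√(-3858826 + G(f(-44))) = √(-3858826 + ((8 - 44)/(3 - 44))/1719) = √(-3858826 + (-36/(-41))/1719) = √(-3858826 + (-1/41*(-36))/1719) = √(-3858826 + (1/1719)*(36/41)) = √(-3858826 + 4/7831) = √(-30218466402/7831) = 3*I*√26293423377118/7831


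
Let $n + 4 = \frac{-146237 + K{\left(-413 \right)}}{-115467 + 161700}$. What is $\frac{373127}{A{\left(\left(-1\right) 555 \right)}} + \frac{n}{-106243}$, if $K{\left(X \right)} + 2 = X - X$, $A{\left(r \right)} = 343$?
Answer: $\frac{1832774795921266}{1684792888317} \approx 1087.8$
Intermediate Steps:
$K{\left(X \right)} = -2$ ($K{\left(X \right)} = -2 + \left(X - X\right) = -2 + 0 = -2$)
$n = - \frac{331171}{46233}$ ($n = -4 + \frac{-146237 - 2}{-115467 + 161700} = -4 - \frac{146239}{46233} = - \frac{331171}{46233} \approx -7.1631$)
$\frac{373127}{A{\left(\left(-1\right) 555 \right)}} + \frac{n}{-106243} = \frac{373127}{343} - \frac{331171}{46233 \left(-106243\right)} = 373127 \cdot \frac{1}{343} - - \frac{331171}{4911932619} = \frac{373127}{343} + \frac{331171}{4911932619} = \frac{1832774795921266}{1684792888317}$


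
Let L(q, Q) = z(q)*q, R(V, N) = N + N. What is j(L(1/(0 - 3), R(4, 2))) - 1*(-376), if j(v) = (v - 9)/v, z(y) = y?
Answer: 296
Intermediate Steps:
R(V, N) = 2*N
L(q, Q) = q**2 (L(q, Q) = q*q = q**2)
j(v) = (-9 + v)/v
j(L(1/(0 - 3), R(4, 2))) - 1*(-376) = (-9 + (1/(0 - 3))**2)/((1/(0 - 3))**2) - 1*(-376) = (-9 + (1/(-3))**2)/((1/(-3))**2) + 376 = (-9 + (-1/3)**2)/((-1/3)**2) + 376 = (-9 + 1/9)/(1/9) + 376 = 9*(-80/9) + 376 = -80 + 376 = 296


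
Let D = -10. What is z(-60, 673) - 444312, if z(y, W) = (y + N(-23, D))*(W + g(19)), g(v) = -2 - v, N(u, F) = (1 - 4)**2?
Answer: -477564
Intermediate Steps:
N(u, F) = 9 (N(u, F) = (-3)**2 = 9)
z(y, W) = (-21 + W)*(9 + y) (z(y, W) = (y + 9)*(W + (-2 - 1*19)) = (9 + y)*(W + (-2 - 19)) = (9 + y)*(W - 21) = (9 + y)*(-21 + W) = (-21 + W)*(9 + y))
z(-60, 673) - 444312 = (-189 - 21*(-60) + 9*673 + 673*(-60)) - 444312 = (-189 + 1260 + 6057 - 40380) - 444312 = -33252 - 444312 = -477564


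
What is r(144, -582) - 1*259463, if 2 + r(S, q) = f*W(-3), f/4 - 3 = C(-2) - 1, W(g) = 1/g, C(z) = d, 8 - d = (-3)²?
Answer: -778399/3 ≈ -2.5947e+5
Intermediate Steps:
d = -1 (d = 8 - 1*(-3)² = 8 - 1*9 = 8 - 9 = -1)
C(z) = -1
f = 4 (f = 12 + 4*(-1 - 1) = 12 + 4*(-2) = 12 - 8 = 4)
r(S, q) = -10/3 (r(S, q) = -2 + 4/(-3) = -2 + 4*(-⅓) = -2 - 4/3 = -10/3)
r(144, -582) - 1*259463 = -10/3 - 1*259463 = -10/3 - 259463 = -778399/3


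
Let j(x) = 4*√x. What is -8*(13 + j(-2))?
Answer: -104 - 32*I*√2 ≈ -104.0 - 45.255*I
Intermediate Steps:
-8*(13 + j(-2)) = -8*(13 + 4*√(-2)) = -8*(13 + 4*(I*√2)) = -8*(13 + 4*I*√2) = -104 - 32*I*√2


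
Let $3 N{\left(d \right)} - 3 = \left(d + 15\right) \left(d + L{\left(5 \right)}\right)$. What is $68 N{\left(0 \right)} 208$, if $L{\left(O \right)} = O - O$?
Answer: $14144$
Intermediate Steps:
$L{\left(O \right)} = 0$
$N{\left(d \right)} = 1 + \frac{d \left(15 + d\right)}{3}$ ($N{\left(d \right)} = 1 + \frac{\left(d + 15\right) \left(d + 0\right)}{3} = 1 + \frac{\left(15 + d\right) d}{3} = 1 + \frac{d \left(15 + d\right)}{3}$)
$68 N{\left(0 \right)} 208 = 68 \left(1 + 5 \cdot 0 + \frac{0^{2}}{3}\right) 208 = 68 \left(1 + 0 + \frac{1}{3} \cdot 0\right) 208 = 68 \left(1 + 0 + 0\right) 208 = 68 \cdot 1 \cdot 208 = 68 \cdot 208 = 14144$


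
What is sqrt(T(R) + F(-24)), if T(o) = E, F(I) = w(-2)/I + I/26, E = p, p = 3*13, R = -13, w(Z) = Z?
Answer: sqrt(232167)/78 ≈ 6.1774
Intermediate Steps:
p = 39
E = 39
F(I) = -2/I + I/26
T(o) = 39
sqrt(T(R) + F(-24)) = sqrt(39 + (-2/(-24) + (1/26)*(-24))) = sqrt(39 + (-2*(-1/24) - 12/13)) = sqrt(39 + (1/12 - 12/13)) = sqrt(39 - 131/156) = sqrt(5953/156) = sqrt(232167)/78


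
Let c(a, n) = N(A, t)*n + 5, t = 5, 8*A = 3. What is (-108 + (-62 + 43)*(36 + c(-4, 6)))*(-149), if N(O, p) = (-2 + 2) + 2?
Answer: 166135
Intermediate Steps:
A = 3/8 (A = (⅛)*3 = 3/8 ≈ 0.37500)
N(O, p) = 2 (N(O, p) = 0 + 2 = 2)
c(a, n) = 5 + 2*n (c(a, n) = 2*n + 5 = 5 + 2*n)
(-108 + (-62 + 43)*(36 + c(-4, 6)))*(-149) = (-108 + (-62 + 43)*(36 + (5 + 2*6)))*(-149) = (-108 - 19*(36 + (5 + 12)))*(-149) = (-108 - 19*(36 + 17))*(-149) = (-108 - 19*53)*(-149) = (-108 - 1007)*(-149) = -1115*(-149) = 166135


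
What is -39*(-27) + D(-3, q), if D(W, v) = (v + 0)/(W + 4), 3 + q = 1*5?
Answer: 1055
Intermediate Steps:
q = 2 (q = -3 + 1*5 = -3 + 5 = 2)
D(W, v) = v/(4 + W)
-39*(-27) + D(-3, q) = -39*(-27) + 2/(4 - 3) = 1053 + 2/1 = 1053 + 2*1 = 1053 + 2 = 1055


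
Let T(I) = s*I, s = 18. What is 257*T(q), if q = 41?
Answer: 189666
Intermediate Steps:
T(I) = 18*I
257*T(q) = 257*(18*41) = 257*738 = 189666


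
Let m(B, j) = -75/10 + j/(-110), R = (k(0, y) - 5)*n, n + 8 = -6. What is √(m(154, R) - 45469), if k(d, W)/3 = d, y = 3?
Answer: I*√22010934/22 ≈ 213.25*I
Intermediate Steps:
k(d, W) = 3*d
n = -14 (n = -8 - 6 = -14)
R = 70 (R = (3*0 - 5)*(-14) = (0 - 5)*(-14) = -5*(-14) = 70)
m(B, j) = -15/2 - j/110 (m(B, j) = -75*⅒ + j*(-1/110) = -15/2 - j/110)
√(m(154, R) - 45469) = √((-15/2 - 1/110*70) - 45469) = √((-15/2 - 7/11) - 45469) = √(-179/22 - 45469) = √(-1000497/22) = I*√22010934/22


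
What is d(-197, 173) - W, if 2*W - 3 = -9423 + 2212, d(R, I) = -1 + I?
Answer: 3776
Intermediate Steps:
W = -3604 (W = 3/2 + (-9423 + 2212)/2 = 3/2 + (½)*(-7211) = 3/2 - 7211/2 = -3604)
d(-197, 173) - W = (-1 + 173) - 1*(-3604) = 172 + 3604 = 3776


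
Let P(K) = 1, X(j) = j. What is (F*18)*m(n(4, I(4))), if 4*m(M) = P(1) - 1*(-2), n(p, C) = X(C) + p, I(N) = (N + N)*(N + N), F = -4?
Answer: -54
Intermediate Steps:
I(N) = 4*N² (I(N) = (2*N)*(2*N) = 4*N²)
n(p, C) = C + p
m(M) = ¾ (m(M) = (1 - 1*(-2))/4 = (1 + 2)/4 = (¼)*3 = ¾)
(F*18)*m(n(4, I(4))) = -4*18*(¾) = -72*¾ = -54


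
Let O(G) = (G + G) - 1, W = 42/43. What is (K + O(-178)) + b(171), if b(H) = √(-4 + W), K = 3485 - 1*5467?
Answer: -2339 + I*√5590/43 ≈ -2339.0 + 1.7388*I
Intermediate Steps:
W = 42/43 (W = 42*(1/43) = 42/43 ≈ 0.97674)
O(G) = -1 + 2*G (O(G) = 2*G - 1 = -1 + 2*G)
K = -1982 (K = 3485 - 5467 = -1982)
b(H) = I*√5590/43 (b(H) = √(-4 + 42/43) = √(-130/43) = I*√5590/43)
(K + O(-178)) + b(171) = (-1982 + (-1 + 2*(-178))) + I*√5590/43 = (-1982 + (-1 - 356)) + I*√5590/43 = (-1982 - 357) + I*√5590/43 = -2339 + I*√5590/43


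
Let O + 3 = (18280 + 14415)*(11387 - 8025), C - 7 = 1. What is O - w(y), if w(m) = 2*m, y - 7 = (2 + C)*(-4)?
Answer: 109920653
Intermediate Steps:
C = 8 (C = 7 + 1 = 8)
y = -33 (y = 7 + (2 + 8)*(-4) = 7 + 10*(-4) = 7 - 40 = -33)
O = 109920587 (O = -3 + (18280 + 14415)*(11387 - 8025) = -3 + 32695*3362 = -3 + 109920590 = 109920587)
O - w(y) = 109920587 - 2*(-33) = 109920587 - 1*(-66) = 109920587 + 66 = 109920653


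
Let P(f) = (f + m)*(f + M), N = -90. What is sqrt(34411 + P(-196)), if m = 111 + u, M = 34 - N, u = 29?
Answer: sqrt(38443) ≈ 196.07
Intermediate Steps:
M = 124 (M = 34 - 1*(-90) = 34 + 90 = 124)
m = 140 (m = 111 + 29 = 140)
P(f) = (124 + f)*(140 + f) (P(f) = (f + 140)*(f + 124) = (140 + f)*(124 + f) = (124 + f)*(140 + f))
sqrt(34411 + P(-196)) = sqrt(34411 + (17360 + (-196)**2 + 264*(-196))) = sqrt(34411 + (17360 + 38416 - 51744)) = sqrt(34411 + 4032) = sqrt(38443)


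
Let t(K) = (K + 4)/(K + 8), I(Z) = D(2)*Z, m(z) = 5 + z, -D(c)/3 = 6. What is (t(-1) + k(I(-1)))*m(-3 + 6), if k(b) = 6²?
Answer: 2040/7 ≈ 291.43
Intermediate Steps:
D(c) = -18 (D(c) = -3*6 = -18)
I(Z) = -18*Z
t(K) = (4 + K)/(8 + K)
k(b) = 36
(t(-1) + k(I(-1)))*m(-3 + 6) = ((4 - 1)/(8 - 1) + 36)*(5 + (-3 + 6)) = (3/7 + 36)*(5 + 3) = ((⅐)*3 + 36)*8 = (3/7 + 36)*8 = (255/7)*8 = 2040/7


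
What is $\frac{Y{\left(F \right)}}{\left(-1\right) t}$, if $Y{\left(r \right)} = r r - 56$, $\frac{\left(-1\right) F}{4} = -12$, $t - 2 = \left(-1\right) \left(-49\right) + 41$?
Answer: $- \frac{562}{23} \approx -24.435$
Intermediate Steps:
$t = 92$ ($t = 2 + \left(\left(-1\right) \left(-49\right) + 41\right) = 2 + \left(49 + 41\right) = 2 + 90 = 92$)
$F = 48$ ($F = \left(-4\right) \left(-12\right) = 48$)
$Y{\left(r \right)} = -56 + r^{2}$ ($Y{\left(r \right)} = r^{2} - 56 = -56 + r^{2}$)
$\frac{Y{\left(F \right)}}{\left(-1\right) t} = \frac{-56 + 48^{2}}{\left(-1\right) 92} = \frac{-56 + 2304}{-92} = 2248 \left(- \frac{1}{92}\right) = - \frac{562}{23}$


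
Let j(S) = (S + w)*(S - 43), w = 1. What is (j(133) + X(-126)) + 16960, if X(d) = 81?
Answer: 29101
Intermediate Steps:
j(S) = (1 + S)*(-43 + S) (j(S) = (S + 1)*(S - 43) = (1 + S)*(-43 + S))
(j(133) + X(-126)) + 16960 = ((-43 + 133² - 42*133) + 81) + 16960 = ((-43 + 17689 - 5586) + 81) + 16960 = (12060 + 81) + 16960 = 12141 + 16960 = 29101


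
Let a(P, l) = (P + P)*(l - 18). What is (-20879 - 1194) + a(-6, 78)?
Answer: -22793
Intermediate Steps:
a(P, l) = 2*P*(-18 + l) (a(P, l) = (2*P)*(-18 + l) = 2*P*(-18 + l))
(-20879 - 1194) + a(-6, 78) = (-20879 - 1194) + 2*(-6)*(-18 + 78) = -22073 + 2*(-6)*60 = -22073 - 720 = -22793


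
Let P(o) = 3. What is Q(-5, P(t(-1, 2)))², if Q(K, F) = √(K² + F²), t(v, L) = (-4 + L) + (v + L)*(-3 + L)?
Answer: 34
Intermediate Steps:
t(v, L) = -4 + L + (-3 + L)*(L + v) (t(v, L) = (-4 + L) + (L + v)*(-3 + L) = (-4 + L) + (-3 + L)*(L + v) = -4 + L + (-3 + L)*(L + v))
Q(K, F) = √(F² + K²)
Q(-5, P(t(-1, 2)))² = (√(3² + (-5)²))² = (√(9 + 25))² = (√34)² = 34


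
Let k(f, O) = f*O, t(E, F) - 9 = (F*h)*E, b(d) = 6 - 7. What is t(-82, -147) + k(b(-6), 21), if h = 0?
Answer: -12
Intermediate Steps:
b(d) = -1
t(E, F) = 9 (t(E, F) = 9 + (F*0)*E = 9 + 0*E = 9 + 0 = 9)
k(f, O) = O*f
t(-82, -147) + k(b(-6), 21) = 9 + 21*(-1) = 9 - 21 = -12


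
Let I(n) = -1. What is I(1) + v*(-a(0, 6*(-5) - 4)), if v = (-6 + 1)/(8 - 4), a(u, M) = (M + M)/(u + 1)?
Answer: -86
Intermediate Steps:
a(u, M) = 2*M/(1 + u) (a(u, M) = (2*M)/(1 + u) = 2*M/(1 + u))
v = -5/4 ≈ -1.2500
I(1) + v*(-a(0, 6*(-5) - 4)) = -1 - (-5)*2*(6*(-5) - 4)/(1 + 0)/4 = -1 - (-5)*2*(-30 - 4)/1/4 = -1 - (-5)*2*(-34)*1/4 = -1 - (-5)*(-68)/4 = -1 - 5/4*68 = -1 - 85 = -86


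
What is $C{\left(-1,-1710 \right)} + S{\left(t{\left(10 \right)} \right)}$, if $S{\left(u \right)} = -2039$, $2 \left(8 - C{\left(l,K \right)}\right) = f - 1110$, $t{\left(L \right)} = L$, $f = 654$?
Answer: $-1803$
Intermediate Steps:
$C{\left(l,K \right)} = 236$ ($C{\left(l,K \right)} = 8 - \frac{654 - 1110}{2} = 8 - -228 = 8 + 228 = 236$)
$C{\left(-1,-1710 \right)} + S{\left(t{\left(10 \right)} \right)} = 236 - 2039 = -1803$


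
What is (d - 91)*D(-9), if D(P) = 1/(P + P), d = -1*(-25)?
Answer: 11/3 ≈ 3.6667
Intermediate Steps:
d = 25
D(P) = 1/(2*P)
(d - 91)*D(-9) = (25 - 91)*((1/2)/(-9)) = -33*(-1)/9 = -66*(-1/18) = 11/3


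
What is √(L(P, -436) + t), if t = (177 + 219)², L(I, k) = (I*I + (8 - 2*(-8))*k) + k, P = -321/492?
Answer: √3924568185/164 ≈ 381.99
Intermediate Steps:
P = -107/164 (P = -321*1/492 = -107/164 ≈ -0.65244)
L(I, k) = I² + 25*k (L(I, k) = (I² + (8 + 16)*k) + k = (I² + 24*k) + k = I² + 25*k)
t = 156816 (t = 396² = 156816)
√(L(P, -436) + t) = √(((-107/164)² + 25*(-436)) + 156816) = √((11449/26896 - 10900) + 156816) = √(-293154951/26896 + 156816) = √(3924568185/26896) = √3924568185/164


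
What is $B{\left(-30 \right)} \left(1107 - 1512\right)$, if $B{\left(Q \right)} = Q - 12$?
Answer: $17010$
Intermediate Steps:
$B{\left(Q \right)} = -12 + Q$ ($B{\left(Q \right)} = Q - 12 = -12 + Q$)
$B{\left(-30 \right)} \left(1107 - 1512\right) = \left(-12 - 30\right) \left(1107 - 1512\right) = \left(-42\right) \left(-405\right) = 17010$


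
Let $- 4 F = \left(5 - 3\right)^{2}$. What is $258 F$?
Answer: $-258$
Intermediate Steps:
$F = -1$ ($F = - \frac{\left(5 - 3\right)^{2}}{4} = - \frac{2^{2}}{4} = \left(- \frac{1}{4}\right) 4 = -1$)
$258 F = 258 \left(-1\right) = -258$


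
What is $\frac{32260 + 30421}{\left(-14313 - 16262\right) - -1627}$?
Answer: $- \frac{62681}{28948} \approx -2.1653$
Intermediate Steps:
$\frac{32260 + 30421}{\left(-14313 - 16262\right) - -1627} = \frac{62681}{\left(-14313 - 16262\right) + \left(-15066 + 16693\right)} = \frac{62681}{-30575 + 1627} = \frac{62681}{-28948} = 62681 \left(- \frac{1}{28948}\right) = - \frac{62681}{28948}$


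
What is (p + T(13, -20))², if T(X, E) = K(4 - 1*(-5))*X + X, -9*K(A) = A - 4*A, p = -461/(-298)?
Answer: 254625849/88804 ≈ 2867.3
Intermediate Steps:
p = 461/298 (p = -461*(-1/298) = 461/298 ≈ 1.5470)
K(A) = A/3 (K(A) = -(A - 4*A)/9 = -(-1)*A/3 = A/3)
T(X, E) = 4*X (T(X, E) = ((4 - 1*(-5))/3)*X + X = ((4 + 5)/3)*X + X = ((⅓)*9)*X + X = 3*X + X = 4*X)
(p + T(13, -20))² = (461/298 + 4*13)² = (461/298 + 52)² = (15957/298)² = 254625849/88804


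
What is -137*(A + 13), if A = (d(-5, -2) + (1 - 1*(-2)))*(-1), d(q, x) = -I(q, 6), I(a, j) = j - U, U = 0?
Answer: -2192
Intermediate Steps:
I(a, j) = j (I(a, j) = j - 1*0 = j + 0 = j)
d(q, x) = -6 (d(q, x) = -1*6 = -6)
A = 3 (A = (-6 + (1 - 1*(-2)))*(-1) = (-6 + (1 + 2))*(-1) = (-6 + 3)*(-1) = -3*(-1) = 3)
-137*(A + 13) = -137*(3 + 13) = -137*16 = -2192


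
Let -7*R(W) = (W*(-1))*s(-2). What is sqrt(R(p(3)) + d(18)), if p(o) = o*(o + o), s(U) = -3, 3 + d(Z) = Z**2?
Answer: sqrt(15351)/7 ≈ 17.700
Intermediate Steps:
d(Z) = -3 + Z**2
p(o) = 2*o**2 (p(o) = o*(2*o) = 2*o**2)
R(W) = -3*W/7 (R(W) = -W*(-1)*(-3)/7 = -(-W)*(-3)/7 = -3*W/7)
sqrt(R(p(3)) + d(18)) = sqrt(-6*3**2/7 + (-3 + 18**2)) = sqrt(-6*9/7 + (-3 + 324)) = sqrt(-3/7*18 + 321) = sqrt(-54/7 + 321) = sqrt(2193/7) = sqrt(15351)/7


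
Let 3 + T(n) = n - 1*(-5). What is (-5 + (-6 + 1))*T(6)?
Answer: -80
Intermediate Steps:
T(n) = 2 + n (T(n) = -3 + (n - 1*(-5)) = -3 + (n + 5) = -3 + (5 + n) = 2 + n)
(-5 + (-6 + 1))*T(6) = (-5 + (-6 + 1))*(2 + 6) = (-5 - 5)*8 = -10*8 = -80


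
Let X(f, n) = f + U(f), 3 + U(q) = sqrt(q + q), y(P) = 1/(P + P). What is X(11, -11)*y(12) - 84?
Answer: -251/3 + sqrt(22)/24 ≈ -83.471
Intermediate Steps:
y(P) = 1/(2*P)
U(q) = -3 + sqrt(2)*sqrt(q) (U(q) = -3 + sqrt(q + q) = -3 + sqrt(2*q) = -3 + sqrt(2)*sqrt(q))
X(f, n) = -3 + f + sqrt(2)*sqrt(f) (X(f, n) = f + (-3 + sqrt(2)*sqrt(f)) = -3 + f + sqrt(2)*sqrt(f))
X(11, -11)*y(12) - 84 = (-3 + 11 + sqrt(2)*sqrt(11))*((1/2)/12) - 84 = (-3 + 11 + sqrt(22))*((1/2)*(1/12)) - 84 = (8 + sqrt(22))*(1/24) - 84 = (1/3 + sqrt(22)/24) - 84 = -251/3 + sqrt(22)/24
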